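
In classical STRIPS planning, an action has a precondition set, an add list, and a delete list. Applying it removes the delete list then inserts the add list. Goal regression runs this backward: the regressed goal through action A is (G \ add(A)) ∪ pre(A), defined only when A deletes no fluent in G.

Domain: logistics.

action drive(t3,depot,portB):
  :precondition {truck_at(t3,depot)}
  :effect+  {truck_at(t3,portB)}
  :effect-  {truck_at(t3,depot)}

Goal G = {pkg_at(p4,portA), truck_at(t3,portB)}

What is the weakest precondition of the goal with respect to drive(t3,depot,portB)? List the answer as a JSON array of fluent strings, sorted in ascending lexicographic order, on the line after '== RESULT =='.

Regress:
  G ∩ del = {}  (empty — regression defined)
  G \ add = {pkg_at(p4,portA), truck_at(t3,portB)} \ {truck_at(t3,portB)} = {pkg_at(p4,portA)}
  ∪ pre   = {pkg_at(p4,portA)} ∪ {truck_at(t3,depot)}
          = {pkg_at(p4,portA), truck_at(t3,depot)}

== RESULT ==
["pkg_at(p4,portA)", "truck_at(t3,depot)"]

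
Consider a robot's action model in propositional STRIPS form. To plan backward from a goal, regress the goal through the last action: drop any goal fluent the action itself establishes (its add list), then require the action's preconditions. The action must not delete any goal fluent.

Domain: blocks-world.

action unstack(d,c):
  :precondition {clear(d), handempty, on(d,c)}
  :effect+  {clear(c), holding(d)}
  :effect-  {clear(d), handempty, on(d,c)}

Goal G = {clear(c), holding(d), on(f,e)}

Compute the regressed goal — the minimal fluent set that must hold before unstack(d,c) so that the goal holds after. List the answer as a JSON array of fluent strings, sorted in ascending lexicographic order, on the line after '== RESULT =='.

Compute (G \ add) ∪ pre:
  G ∩ del = {}  (empty — regression defined)
  G \ add = {clear(c), holding(d), on(f,e)} \ {clear(c), holding(d)} = {on(f,e)}
  ∪ pre   = {on(f,e)} ∪ {clear(d), handempty, on(d,c)}
          = {clear(d), handempty, on(d,c), on(f,e)}

== RESULT ==
["clear(d)", "handempty", "on(d,c)", "on(f,e)"]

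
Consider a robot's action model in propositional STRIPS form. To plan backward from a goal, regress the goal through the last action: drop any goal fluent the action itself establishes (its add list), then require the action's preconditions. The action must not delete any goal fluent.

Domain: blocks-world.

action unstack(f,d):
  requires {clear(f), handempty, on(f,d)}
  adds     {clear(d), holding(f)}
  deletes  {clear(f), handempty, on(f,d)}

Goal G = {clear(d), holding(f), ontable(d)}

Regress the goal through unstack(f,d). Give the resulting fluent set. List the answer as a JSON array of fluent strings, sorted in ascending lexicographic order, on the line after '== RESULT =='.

Compute (G \ add) ∪ pre:
  G ∩ del = {}  (empty — regression defined)
  G \ add = {clear(d), holding(f), ontable(d)} \ {clear(d), holding(f)} = {ontable(d)}
  ∪ pre   = {ontable(d)} ∪ {clear(f), handempty, on(f,d)}
          = {clear(f), handempty, on(f,d), ontable(d)}

== RESULT ==
["clear(f)", "handempty", "on(f,d)", "ontable(d)"]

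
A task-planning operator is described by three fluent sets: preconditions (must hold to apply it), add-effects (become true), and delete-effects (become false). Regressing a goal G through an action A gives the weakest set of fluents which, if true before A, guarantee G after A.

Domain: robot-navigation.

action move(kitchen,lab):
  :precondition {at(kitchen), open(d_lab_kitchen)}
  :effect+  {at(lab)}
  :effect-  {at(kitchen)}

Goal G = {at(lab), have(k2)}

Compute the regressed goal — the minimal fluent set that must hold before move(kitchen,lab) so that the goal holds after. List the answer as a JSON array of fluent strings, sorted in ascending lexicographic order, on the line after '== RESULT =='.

Compute (G \ add) ∪ pre:
  G ∩ del = {}  (empty — regression defined)
  G \ add = {at(lab), have(k2)} \ {at(lab)} = {have(k2)}
  ∪ pre   = {have(k2)} ∪ {at(kitchen), open(d_lab_kitchen)}
          = {at(kitchen), have(k2), open(d_lab_kitchen)}

== RESULT ==
["at(kitchen)", "have(k2)", "open(d_lab_kitchen)"]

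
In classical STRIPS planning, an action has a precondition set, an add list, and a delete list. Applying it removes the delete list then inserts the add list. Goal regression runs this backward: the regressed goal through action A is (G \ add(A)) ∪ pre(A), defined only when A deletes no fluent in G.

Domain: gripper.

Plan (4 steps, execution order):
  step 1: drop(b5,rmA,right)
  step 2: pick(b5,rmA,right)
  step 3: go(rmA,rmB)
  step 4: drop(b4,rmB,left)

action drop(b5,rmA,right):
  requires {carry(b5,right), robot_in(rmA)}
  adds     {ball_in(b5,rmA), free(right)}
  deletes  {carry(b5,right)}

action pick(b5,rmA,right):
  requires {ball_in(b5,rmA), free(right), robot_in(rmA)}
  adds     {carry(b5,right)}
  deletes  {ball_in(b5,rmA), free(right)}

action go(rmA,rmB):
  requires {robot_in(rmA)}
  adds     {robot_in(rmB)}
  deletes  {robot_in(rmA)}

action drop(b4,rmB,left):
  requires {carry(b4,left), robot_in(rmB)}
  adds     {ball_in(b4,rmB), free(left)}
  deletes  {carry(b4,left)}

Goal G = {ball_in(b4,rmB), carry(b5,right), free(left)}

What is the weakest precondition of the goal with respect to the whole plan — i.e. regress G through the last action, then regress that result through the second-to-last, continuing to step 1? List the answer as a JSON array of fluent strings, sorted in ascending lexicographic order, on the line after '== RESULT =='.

Work backward from the goal:
  through step 4 (drop(b4,rmB,left)): drop {ball_in(b4,rmB), free(left)}, keep {carry(b5,right)}, require {carry(b4,left), robot_in(rmB)}
    → {carry(b4,left), carry(b5,right), robot_in(rmB)}
  through step 3 (go(rmA,rmB)): drop {robot_in(rmB)}, keep {carry(b4,left), carry(b5,right)}, require {robot_in(rmA)}
    → {carry(b4,left), carry(b5,right), robot_in(rmA)}
  through step 2 (pick(b5,rmA,right)): drop {carry(b5,right)}, keep {carry(b4,left), robot_in(rmA)}, require {ball_in(b5,rmA), free(right), robot_in(rmA)}
    → {ball_in(b5,rmA), carry(b4,left), free(right), robot_in(rmA)}
  through step 1 (drop(b5,rmA,right)): drop {ball_in(b5,rmA), free(right)}, keep {carry(b4,left), robot_in(rmA)}, require {carry(b5,right), robot_in(rmA)}
    → {carry(b4,left), carry(b5,right), robot_in(rmA)}

== RESULT ==
["carry(b4,left)", "carry(b5,right)", "robot_in(rmA)"]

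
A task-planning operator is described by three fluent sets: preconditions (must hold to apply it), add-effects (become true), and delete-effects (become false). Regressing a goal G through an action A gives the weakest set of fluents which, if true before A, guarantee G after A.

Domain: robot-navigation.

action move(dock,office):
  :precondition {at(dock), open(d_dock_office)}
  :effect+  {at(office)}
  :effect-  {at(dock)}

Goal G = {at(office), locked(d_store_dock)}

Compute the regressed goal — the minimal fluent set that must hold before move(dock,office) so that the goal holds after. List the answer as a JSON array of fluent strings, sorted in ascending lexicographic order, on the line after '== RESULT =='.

Regress:
  G ∩ del = {}  (empty — regression defined)
  G \ add = {at(office), locked(d_store_dock)} \ {at(office)} = {locked(d_store_dock)}
  ∪ pre   = {locked(d_store_dock)} ∪ {at(dock), open(d_dock_office)}
          = {at(dock), locked(d_store_dock), open(d_dock_office)}

== RESULT ==
["at(dock)", "locked(d_store_dock)", "open(d_dock_office)"]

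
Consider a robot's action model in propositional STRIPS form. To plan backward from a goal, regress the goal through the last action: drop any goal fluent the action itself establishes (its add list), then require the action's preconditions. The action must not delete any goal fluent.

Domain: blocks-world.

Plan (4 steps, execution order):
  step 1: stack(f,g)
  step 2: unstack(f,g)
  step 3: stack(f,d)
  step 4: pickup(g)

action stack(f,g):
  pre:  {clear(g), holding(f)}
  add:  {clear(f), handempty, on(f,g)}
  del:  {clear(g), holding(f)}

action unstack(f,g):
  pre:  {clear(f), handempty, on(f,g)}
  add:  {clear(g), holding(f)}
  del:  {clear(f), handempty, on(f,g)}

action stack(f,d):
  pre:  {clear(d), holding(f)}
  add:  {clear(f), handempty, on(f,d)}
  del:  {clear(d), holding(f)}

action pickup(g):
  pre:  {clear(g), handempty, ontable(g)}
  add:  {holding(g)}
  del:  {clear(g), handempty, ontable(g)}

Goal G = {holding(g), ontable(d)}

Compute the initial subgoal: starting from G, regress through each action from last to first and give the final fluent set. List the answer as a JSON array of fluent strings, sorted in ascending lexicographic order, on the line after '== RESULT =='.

Regress step by step:
  through step 4 (pickup(g)): drop {holding(g)}, keep {ontable(d)}, require {clear(g), handempty, ontable(g)}
    → {clear(g), handempty, ontable(d), ontable(g)}
  through step 3 (stack(f,d)): drop {handempty}, keep {clear(g), ontable(d), ontable(g)}, require {clear(d), holding(f)}
    → {clear(d), clear(g), holding(f), ontable(d), ontable(g)}
  through step 2 (unstack(f,g)): drop {clear(g), holding(f)}, keep {clear(d), ontable(d), ontable(g)}, require {clear(f), handempty, on(f,g)}
    → {clear(d), clear(f), handempty, on(f,g), ontable(d), ontable(g)}
  through step 1 (stack(f,g)): drop {clear(f), handempty, on(f,g)}, keep {clear(d), ontable(d), ontable(g)}, require {clear(g), holding(f)}
    → {clear(d), clear(g), holding(f), ontable(d), ontable(g)}

== RESULT ==
["clear(d)", "clear(g)", "holding(f)", "ontable(d)", "ontable(g)"]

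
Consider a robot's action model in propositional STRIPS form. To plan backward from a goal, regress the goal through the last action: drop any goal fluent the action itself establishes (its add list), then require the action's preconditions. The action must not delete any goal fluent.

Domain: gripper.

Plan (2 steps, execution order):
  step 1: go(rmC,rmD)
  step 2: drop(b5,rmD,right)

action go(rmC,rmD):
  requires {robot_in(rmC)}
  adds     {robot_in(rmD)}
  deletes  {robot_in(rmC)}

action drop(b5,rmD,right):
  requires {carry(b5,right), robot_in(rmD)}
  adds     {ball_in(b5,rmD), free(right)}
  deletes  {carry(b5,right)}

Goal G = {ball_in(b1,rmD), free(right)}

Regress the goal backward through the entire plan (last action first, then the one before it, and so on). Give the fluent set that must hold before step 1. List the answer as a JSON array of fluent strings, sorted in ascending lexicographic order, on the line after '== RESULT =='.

Work backward from the goal:
  through step 2 (drop(b5,rmD,right)): drop {free(right)}, keep {ball_in(b1,rmD)}, require {carry(b5,right), robot_in(rmD)}
    → {ball_in(b1,rmD), carry(b5,right), robot_in(rmD)}
  through step 1 (go(rmC,rmD)): drop {robot_in(rmD)}, keep {ball_in(b1,rmD), carry(b5,right)}, require {robot_in(rmC)}
    → {ball_in(b1,rmD), carry(b5,right), robot_in(rmC)}

== RESULT ==
["ball_in(b1,rmD)", "carry(b5,right)", "robot_in(rmC)"]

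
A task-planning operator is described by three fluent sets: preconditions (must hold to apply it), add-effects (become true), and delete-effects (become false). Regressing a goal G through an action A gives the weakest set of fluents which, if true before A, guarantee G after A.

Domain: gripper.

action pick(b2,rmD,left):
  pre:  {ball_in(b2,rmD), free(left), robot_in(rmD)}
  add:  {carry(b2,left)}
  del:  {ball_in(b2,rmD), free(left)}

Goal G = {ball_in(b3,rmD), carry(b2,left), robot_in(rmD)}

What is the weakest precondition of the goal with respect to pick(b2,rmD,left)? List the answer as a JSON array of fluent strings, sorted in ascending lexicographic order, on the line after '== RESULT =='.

Regress:
  G ∩ del = {}  (empty — regression defined)
  G \ add = {ball_in(b3,rmD), carry(b2,left), robot_in(rmD)} \ {carry(b2,left)} = {ball_in(b3,rmD), robot_in(rmD)}
  ∪ pre   = {ball_in(b3,rmD), robot_in(rmD)} ∪ {ball_in(b2,rmD), free(left), robot_in(rmD)}
          = {ball_in(b2,rmD), ball_in(b3,rmD), free(left), robot_in(rmD)}

== RESULT ==
["ball_in(b2,rmD)", "ball_in(b3,rmD)", "free(left)", "robot_in(rmD)"]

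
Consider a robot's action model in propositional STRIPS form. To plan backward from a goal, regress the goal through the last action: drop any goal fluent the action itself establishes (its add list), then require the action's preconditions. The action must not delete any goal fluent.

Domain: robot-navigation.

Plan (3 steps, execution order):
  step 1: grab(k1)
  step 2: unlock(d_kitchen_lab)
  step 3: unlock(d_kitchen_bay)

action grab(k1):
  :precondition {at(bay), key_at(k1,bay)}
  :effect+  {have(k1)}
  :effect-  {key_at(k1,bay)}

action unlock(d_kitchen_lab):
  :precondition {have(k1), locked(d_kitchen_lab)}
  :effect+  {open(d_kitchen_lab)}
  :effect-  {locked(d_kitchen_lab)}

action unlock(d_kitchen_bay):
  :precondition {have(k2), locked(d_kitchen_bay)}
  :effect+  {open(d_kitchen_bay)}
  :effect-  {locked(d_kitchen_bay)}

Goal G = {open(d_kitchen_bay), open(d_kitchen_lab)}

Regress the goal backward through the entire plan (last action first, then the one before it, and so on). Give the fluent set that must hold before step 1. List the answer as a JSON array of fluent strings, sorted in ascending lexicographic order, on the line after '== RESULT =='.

Regress step by step:
  through step 3 (unlock(d_kitchen_bay)): drop {open(d_kitchen_bay)}, keep {open(d_kitchen_lab)}, require {have(k2), locked(d_kitchen_bay)}
    → {have(k2), locked(d_kitchen_bay), open(d_kitchen_lab)}
  through step 2 (unlock(d_kitchen_lab)): drop {open(d_kitchen_lab)}, keep {have(k2), locked(d_kitchen_bay)}, require {have(k1), locked(d_kitchen_lab)}
    → {have(k1), have(k2), locked(d_kitchen_bay), locked(d_kitchen_lab)}
  through step 1 (grab(k1)): drop {have(k1)}, keep {have(k2), locked(d_kitchen_bay), locked(d_kitchen_lab)}, require {at(bay), key_at(k1,bay)}
    → {at(bay), have(k2), key_at(k1,bay), locked(d_kitchen_bay), locked(d_kitchen_lab)}

== RESULT ==
["at(bay)", "have(k2)", "key_at(k1,bay)", "locked(d_kitchen_bay)", "locked(d_kitchen_lab)"]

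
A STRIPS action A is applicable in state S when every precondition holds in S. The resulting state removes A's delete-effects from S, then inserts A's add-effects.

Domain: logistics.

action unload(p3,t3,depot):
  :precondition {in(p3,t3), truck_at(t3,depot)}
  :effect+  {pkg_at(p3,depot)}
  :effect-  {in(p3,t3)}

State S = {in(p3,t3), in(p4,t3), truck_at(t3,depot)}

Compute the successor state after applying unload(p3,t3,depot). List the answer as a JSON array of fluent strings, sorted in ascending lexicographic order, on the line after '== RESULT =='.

Progress:
  pre ⊆ S: {in(p3,t3), truck_at(t3,depot)} ⊆ S  — applicable
  S \ del = {in(p4,t3), truck_at(t3,depot)}
  ∪ add   = {in(p4,t3), pkg_at(p3,depot), truck_at(t3,depot)}

== RESULT ==
["in(p4,t3)", "pkg_at(p3,depot)", "truck_at(t3,depot)"]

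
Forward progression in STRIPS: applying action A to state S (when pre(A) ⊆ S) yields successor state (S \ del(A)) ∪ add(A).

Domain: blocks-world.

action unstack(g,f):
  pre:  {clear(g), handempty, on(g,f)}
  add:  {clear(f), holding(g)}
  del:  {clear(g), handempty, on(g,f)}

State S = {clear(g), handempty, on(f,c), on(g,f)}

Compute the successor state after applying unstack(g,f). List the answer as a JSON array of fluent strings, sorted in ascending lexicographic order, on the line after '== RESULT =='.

Compute (S \ del) ∪ add:
  pre ⊆ S: {clear(g), handempty, on(g,f)} ⊆ S  — applicable
  S \ del = {on(f,c)}
  ∪ add   = {clear(f), holding(g), on(f,c)}

== RESULT ==
["clear(f)", "holding(g)", "on(f,c)"]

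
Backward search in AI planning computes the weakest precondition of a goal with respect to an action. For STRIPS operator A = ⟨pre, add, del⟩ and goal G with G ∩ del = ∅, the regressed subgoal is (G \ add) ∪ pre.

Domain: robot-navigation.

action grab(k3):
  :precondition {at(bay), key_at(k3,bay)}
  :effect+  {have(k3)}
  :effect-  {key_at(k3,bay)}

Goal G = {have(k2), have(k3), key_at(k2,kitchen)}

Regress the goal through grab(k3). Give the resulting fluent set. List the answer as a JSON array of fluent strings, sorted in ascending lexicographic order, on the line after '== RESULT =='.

Regress:
  G ∩ del = {}  (empty — regression defined)
  G \ add = {have(k2), have(k3), key_at(k2,kitchen)} \ {have(k3)} = {have(k2), key_at(k2,kitchen)}
  ∪ pre   = {have(k2), key_at(k2,kitchen)} ∪ {at(bay), key_at(k3,bay)}
          = {at(bay), have(k2), key_at(k2,kitchen), key_at(k3,bay)}

== RESULT ==
["at(bay)", "have(k2)", "key_at(k2,kitchen)", "key_at(k3,bay)"]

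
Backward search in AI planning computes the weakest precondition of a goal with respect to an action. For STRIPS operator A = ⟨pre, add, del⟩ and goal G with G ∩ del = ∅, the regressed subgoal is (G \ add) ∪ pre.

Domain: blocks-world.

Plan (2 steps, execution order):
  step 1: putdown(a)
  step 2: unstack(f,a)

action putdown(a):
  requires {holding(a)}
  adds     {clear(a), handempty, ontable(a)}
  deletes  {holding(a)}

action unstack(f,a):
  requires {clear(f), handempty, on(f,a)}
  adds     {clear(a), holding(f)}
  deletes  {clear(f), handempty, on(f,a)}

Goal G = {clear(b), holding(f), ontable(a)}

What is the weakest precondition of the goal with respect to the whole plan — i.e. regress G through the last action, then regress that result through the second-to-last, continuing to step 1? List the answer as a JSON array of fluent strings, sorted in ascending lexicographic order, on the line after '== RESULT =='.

Work backward from the goal:
  through step 2 (unstack(f,a)): drop {holding(f)}, keep {clear(b), ontable(a)}, require {clear(f), handempty, on(f,a)}
    → {clear(b), clear(f), handempty, on(f,a), ontable(a)}
  through step 1 (putdown(a)): drop {handempty, ontable(a)}, keep {clear(b), clear(f), on(f,a)}, require {holding(a)}
    → {clear(b), clear(f), holding(a), on(f,a)}

== RESULT ==
["clear(b)", "clear(f)", "holding(a)", "on(f,a)"]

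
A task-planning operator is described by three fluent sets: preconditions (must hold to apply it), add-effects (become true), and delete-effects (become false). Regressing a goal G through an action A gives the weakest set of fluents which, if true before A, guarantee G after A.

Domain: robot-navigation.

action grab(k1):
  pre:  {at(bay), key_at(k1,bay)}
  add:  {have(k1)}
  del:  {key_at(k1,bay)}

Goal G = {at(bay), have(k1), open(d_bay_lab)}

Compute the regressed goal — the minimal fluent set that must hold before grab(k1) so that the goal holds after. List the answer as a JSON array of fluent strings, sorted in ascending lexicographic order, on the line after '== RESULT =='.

Compute (G \ add) ∪ pre:
  G ∩ del = {}  (empty — regression defined)
  G \ add = {at(bay), have(k1), open(d_bay_lab)} \ {have(k1)} = {at(bay), open(d_bay_lab)}
  ∪ pre   = {at(bay), open(d_bay_lab)} ∪ {at(bay), key_at(k1,bay)}
          = {at(bay), key_at(k1,bay), open(d_bay_lab)}

== RESULT ==
["at(bay)", "key_at(k1,bay)", "open(d_bay_lab)"]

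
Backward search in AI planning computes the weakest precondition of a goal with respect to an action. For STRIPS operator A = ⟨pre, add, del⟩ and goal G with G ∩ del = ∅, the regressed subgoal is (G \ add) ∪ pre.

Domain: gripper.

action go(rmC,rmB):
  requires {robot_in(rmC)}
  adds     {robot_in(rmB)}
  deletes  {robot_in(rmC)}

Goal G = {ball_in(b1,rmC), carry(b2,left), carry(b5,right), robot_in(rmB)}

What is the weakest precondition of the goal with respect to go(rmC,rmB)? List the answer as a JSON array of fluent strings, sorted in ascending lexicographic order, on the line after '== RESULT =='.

Compute (G \ add) ∪ pre:
  G ∩ del = {}  (empty — regression defined)
  G \ add = {ball_in(b1,rmC), carry(b2,left), carry(b5,right), robot_in(rmB)} \ {robot_in(rmB)} = {ball_in(b1,rmC), carry(b2,left), carry(b5,right)}
  ∪ pre   = {ball_in(b1,rmC), carry(b2,left), carry(b5,right)} ∪ {robot_in(rmC)}
          = {ball_in(b1,rmC), carry(b2,left), carry(b5,right), robot_in(rmC)}

== RESULT ==
["ball_in(b1,rmC)", "carry(b2,left)", "carry(b5,right)", "robot_in(rmC)"]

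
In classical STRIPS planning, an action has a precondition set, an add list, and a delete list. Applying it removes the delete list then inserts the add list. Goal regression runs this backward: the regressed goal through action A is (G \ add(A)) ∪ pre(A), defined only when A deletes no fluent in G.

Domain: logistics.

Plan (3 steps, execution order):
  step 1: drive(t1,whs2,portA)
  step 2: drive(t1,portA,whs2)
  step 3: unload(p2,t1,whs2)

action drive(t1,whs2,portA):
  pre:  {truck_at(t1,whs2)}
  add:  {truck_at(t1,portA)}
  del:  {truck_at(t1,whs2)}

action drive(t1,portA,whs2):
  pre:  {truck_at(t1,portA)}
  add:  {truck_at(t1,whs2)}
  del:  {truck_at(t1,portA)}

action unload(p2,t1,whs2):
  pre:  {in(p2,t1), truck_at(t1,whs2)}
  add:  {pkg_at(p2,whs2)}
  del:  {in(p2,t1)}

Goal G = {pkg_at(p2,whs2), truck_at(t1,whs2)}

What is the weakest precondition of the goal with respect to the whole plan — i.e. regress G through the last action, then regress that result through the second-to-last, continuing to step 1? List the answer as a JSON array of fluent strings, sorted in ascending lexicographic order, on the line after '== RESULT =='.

Work backward from the goal:
  through step 3 (unload(p2,t1,whs2)): drop {pkg_at(p2,whs2)}, keep {truck_at(t1,whs2)}, require {in(p2,t1), truck_at(t1,whs2)}
    → {in(p2,t1), truck_at(t1,whs2)}
  through step 2 (drive(t1,portA,whs2)): drop {truck_at(t1,whs2)}, keep {in(p2,t1)}, require {truck_at(t1,portA)}
    → {in(p2,t1), truck_at(t1,portA)}
  through step 1 (drive(t1,whs2,portA)): drop {truck_at(t1,portA)}, keep {in(p2,t1)}, require {truck_at(t1,whs2)}
    → {in(p2,t1), truck_at(t1,whs2)}

== RESULT ==
["in(p2,t1)", "truck_at(t1,whs2)"]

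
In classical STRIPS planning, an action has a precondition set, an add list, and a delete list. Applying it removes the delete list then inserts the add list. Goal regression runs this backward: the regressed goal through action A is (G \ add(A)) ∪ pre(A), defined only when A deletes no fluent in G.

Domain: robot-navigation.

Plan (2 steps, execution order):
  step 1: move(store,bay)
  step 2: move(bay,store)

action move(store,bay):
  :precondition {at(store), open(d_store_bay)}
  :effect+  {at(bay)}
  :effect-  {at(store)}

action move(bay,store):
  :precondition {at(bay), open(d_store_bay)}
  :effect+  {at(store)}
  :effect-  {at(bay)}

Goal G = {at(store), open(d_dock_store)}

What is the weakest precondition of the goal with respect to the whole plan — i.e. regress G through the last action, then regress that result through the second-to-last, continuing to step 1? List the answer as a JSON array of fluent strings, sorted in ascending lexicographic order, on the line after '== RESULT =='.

Regress step by step:
  through step 2 (move(bay,store)): drop {at(store)}, keep {open(d_dock_store)}, require {at(bay), open(d_store_bay)}
    → {at(bay), open(d_dock_store), open(d_store_bay)}
  through step 1 (move(store,bay)): drop {at(bay)}, keep {open(d_dock_store), open(d_store_bay)}, require {at(store), open(d_store_bay)}
    → {at(store), open(d_dock_store), open(d_store_bay)}

== RESULT ==
["at(store)", "open(d_dock_store)", "open(d_store_bay)"]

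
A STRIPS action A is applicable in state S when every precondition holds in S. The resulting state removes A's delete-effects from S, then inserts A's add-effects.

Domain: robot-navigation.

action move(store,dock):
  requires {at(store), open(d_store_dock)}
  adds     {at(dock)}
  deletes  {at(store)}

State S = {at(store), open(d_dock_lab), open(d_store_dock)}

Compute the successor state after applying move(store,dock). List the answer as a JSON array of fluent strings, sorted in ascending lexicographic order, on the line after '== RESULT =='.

Progress:
  pre ⊆ S: {at(store), open(d_store_dock)} ⊆ S  — applicable
  S \ del = {open(d_dock_lab), open(d_store_dock)}
  ∪ add   = {at(dock), open(d_dock_lab), open(d_store_dock)}

== RESULT ==
["at(dock)", "open(d_dock_lab)", "open(d_store_dock)"]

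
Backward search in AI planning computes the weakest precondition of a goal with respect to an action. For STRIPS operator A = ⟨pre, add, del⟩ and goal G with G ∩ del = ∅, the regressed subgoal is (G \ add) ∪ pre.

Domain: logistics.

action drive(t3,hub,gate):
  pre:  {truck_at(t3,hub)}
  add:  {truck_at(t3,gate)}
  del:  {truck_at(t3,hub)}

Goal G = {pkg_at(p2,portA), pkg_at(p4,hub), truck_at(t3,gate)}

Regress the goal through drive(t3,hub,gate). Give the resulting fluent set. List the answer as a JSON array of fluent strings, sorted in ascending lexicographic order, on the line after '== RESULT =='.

Compute (G \ add) ∪ pre:
  G ∩ del = {}  (empty — regression defined)
  G \ add = {pkg_at(p2,portA), pkg_at(p4,hub), truck_at(t3,gate)} \ {truck_at(t3,gate)} = {pkg_at(p2,portA), pkg_at(p4,hub)}
  ∪ pre   = {pkg_at(p2,portA), pkg_at(p4,hub)} ∪ {truck_at(t3,hub)}
          = {pkg_at(p2,portA), pkg_at(p4,hub), truck_at(t3,hub)}

== RESULT ==
["pkg_at(p2,portA)", "pkg_at(p4,hub)", "truck_at(t3,hub)"]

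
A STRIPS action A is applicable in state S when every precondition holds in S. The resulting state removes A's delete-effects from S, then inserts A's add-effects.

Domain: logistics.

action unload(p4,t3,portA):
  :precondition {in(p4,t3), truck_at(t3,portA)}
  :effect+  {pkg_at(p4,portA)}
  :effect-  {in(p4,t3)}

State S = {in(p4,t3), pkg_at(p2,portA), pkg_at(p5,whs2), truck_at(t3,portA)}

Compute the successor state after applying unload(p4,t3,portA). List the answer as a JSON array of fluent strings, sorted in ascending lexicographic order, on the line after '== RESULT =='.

Progress:
  pre ⊆ S: {in(p4,t3), truck_at(t3,portA)} ⊆ S  — applicable
  S \ del = {pkg_at(p2,portA), pkg_at(p5,whs2), truck_at(t3,portA)}
  ∪ add   = {pkg_at(p2,portA), pkg_at(p4,portA), pkg_at(p5,whs2), truck_at(t3,portA)}

== RESULT ==
["pkg_at(p2,portA)", "pkg_at(p4,portA)", "pkg_at(p5,whs2)", "truck_at(t3,portA)"]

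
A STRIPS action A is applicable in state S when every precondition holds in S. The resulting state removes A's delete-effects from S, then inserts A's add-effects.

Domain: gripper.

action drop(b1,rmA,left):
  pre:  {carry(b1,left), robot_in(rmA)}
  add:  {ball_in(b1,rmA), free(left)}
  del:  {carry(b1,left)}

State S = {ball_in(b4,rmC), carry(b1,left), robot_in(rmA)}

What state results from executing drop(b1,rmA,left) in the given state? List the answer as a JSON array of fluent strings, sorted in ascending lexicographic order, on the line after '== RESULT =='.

Compute (S \ del) ∪ add:
  pre ⊆ S: {carry(b1,left), robot_in(rmA)} ⊆ S  — applicable
  S \ del = {ball_in(b4,rmC), robot_in(rmA)}
  ∪ add   = {ball_in(b1,rmA), ball_in(b4,rmC), free(left), robot_in(rmA)}

== RESULT ==
["ball_in(b1,rmA)", "ball_in(b4,rmC)", "free(left)", "robot_in(rmA)"]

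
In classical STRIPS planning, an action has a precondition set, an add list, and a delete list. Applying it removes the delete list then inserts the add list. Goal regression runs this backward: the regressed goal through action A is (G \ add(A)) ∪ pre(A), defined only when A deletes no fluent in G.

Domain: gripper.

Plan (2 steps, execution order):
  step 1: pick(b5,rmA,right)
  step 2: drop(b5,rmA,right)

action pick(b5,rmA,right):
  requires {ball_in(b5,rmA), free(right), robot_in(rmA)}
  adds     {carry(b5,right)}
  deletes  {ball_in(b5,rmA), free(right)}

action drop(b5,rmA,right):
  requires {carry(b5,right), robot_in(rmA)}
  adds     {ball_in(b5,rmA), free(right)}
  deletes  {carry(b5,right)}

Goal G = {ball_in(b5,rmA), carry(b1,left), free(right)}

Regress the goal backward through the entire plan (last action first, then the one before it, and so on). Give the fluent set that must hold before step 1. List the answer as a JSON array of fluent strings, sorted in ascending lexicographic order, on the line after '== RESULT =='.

Work backward from the goal:
  through step 2 (drop(b5,rmA,right)): drop {ball_in(b5,rmA), free(right)}, keep {carry(b1,left)}, require {carry(b5,right), robot_in(rmA)}
    → {carry(b1,left), carry(b5,right), robot_in(rmA)}
  through step 1 (pick(b5,rmA,right)): drop {carry(b5,right)}, keep {carry(b1,left), robot_in(rmA)}, require {ball_in(b5,rmA), free(right), robot_in(rmA)}
    → {ball_in(b5,rmA), carry(b1,left), free(right), robot_in(rmA)}

== RESULT ==
["ball_in(b5,rmA)", "carry(b1,left)", "free(right)", "robot_in(rmA)"]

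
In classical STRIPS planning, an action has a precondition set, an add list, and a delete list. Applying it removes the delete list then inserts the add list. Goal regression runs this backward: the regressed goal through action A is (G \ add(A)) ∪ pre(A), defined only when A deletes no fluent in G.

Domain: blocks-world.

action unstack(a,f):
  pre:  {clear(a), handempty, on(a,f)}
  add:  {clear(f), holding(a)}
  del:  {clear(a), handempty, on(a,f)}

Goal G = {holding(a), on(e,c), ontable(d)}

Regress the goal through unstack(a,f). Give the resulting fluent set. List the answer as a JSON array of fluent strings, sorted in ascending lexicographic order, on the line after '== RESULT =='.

Compute (G \ add) ∪ pre:
  G ∩ del = {}  (empty — regression defined)
  G \ add = {holding(a), on(e,c), ontable(d)} \ {clear(f), holding(a)} = {on(e,c), ontable(d)}
  ∪ pre   = {on(e,c), ontable(d)} ∪ {clear(a), handempty, on(a,f)}
          = {clear(a), handempty, on(a,f), on(e,c), ontable(d)}

== RESULT ==
["clear(a)", "handempty", "on(a,f)", "on(e,c)", "ontable(d)"]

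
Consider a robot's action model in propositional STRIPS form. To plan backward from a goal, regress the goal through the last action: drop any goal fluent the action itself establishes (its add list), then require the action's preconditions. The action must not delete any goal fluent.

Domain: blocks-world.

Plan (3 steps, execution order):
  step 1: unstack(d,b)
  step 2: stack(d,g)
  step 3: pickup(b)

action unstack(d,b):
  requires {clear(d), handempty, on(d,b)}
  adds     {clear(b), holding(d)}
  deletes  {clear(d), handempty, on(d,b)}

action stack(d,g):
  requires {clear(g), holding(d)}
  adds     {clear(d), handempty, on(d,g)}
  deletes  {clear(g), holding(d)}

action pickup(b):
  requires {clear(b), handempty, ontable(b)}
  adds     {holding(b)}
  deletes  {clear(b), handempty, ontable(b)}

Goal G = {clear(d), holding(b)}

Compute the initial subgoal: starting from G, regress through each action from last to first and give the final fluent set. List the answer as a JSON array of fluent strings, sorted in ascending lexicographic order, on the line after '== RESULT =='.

Regress step by step:
  through step 3 (pickup(b)): drop {holding(b)}, keep {clear(d)}, require {clear(b), handempty, ontable(b)}
    → {clear(b), clear(d), handempty, ontable(b)}
  through step 2 (stack(d,g)): drop {clear(d), handempty}, keep {clear(b), ontable(b)}, require {clear(g), holding(d)}
    → {clear(b), clear(g), holding(d), ontable(b)}
  through step 1 (unstack(d,b)): drop {clear(b), holding(d)}, keep {clear(g), ontable(b)}, require {clear(d), handempty, on(d,b)}
    → {clear(d), clear(g), handempty, on(d,b), ontable(b)}

== RESULT ==
["clear(d)", "clear(g)", "handempty", "on(d,b)", "ontable(b)"]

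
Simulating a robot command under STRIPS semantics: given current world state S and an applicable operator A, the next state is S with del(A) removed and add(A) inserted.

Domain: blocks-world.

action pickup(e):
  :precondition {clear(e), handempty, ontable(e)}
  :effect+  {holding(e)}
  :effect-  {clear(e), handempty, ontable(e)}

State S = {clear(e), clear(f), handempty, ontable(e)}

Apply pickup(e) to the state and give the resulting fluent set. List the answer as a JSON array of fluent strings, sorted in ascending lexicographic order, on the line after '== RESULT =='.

Progress:
  pre ⊆ S: {clear(e), handempty, ontable(e)} ⊆ S  — applicable
  S \ del = {clear(f)}
  ∪ add   = {clear(f), holding(e)}

== RESULT ==
["clear(f)", "holding(e)"]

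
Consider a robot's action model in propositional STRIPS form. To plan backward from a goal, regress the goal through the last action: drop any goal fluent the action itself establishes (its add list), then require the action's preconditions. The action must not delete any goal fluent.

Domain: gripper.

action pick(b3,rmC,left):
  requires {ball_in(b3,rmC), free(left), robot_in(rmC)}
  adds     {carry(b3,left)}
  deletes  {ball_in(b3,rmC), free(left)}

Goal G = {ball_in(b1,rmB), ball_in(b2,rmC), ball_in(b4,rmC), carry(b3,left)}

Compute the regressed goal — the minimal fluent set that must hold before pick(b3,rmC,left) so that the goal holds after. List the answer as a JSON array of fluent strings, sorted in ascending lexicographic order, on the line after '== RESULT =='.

Regress:
  G ∩ del = {}  (empty — regression defined)
  G \ add = {ball_in(b1,rmB), ball_in(b2,rmC), ball_in(b4,rmC), carry(b3,left)} \ {carry(b3,left)} = {ball_in(b1,rmB), ball_in(b2,rmC), ball_in(b4,rmC)}
  ∪ pre   = {ball_in(b1,rmB), ball_in(b2,rmC), ball_in(b4,rmC)} ∪ {ball_in(b3,rmC), free(left), robot_in(rmC)}
          = {ball_in(b1,rmB), ball_in(b2,rmC), ball_in(b3,rmC), ball_in(b4,rmC), free(left), robot_in(rmC)}

== RESULT ==
["ball_in(b1,rmB)", "ball_in(b2,rmC)", "ball_in(b3,rmC)", "ball_in(b4,rmC)", "free(left)", "robot_in(rmC)"]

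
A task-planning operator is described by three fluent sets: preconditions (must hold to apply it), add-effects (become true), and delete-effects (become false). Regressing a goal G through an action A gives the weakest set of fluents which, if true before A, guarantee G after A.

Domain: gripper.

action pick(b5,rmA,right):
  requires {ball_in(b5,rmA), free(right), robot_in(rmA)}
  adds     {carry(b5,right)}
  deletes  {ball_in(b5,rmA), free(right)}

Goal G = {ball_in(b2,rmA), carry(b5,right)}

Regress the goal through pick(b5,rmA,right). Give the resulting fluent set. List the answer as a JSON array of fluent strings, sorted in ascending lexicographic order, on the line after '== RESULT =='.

Compute (G \ add) ∪ pre:
  G ∩ del = {}  (empty — regression defined)
  G \ add = {ball_in(b2,rmA), carry(b5,right)} \ {carry(b5,right)} = {ball_in(b2,rmA)}
  ∪ pre   = {ball_in(b2,rmA)} ∪ {ball_in(b5,rmA), free(right), robot_in(rmA)}
          = {ball_in(b2,rmA), ball_in(b5,rmA), free(right), robot_in(rmA)}

== RESULT ==
["ball_in(b2,rmA)", "ball_in(b5,rmA)", "free(right)", "robot_in(rmA)"]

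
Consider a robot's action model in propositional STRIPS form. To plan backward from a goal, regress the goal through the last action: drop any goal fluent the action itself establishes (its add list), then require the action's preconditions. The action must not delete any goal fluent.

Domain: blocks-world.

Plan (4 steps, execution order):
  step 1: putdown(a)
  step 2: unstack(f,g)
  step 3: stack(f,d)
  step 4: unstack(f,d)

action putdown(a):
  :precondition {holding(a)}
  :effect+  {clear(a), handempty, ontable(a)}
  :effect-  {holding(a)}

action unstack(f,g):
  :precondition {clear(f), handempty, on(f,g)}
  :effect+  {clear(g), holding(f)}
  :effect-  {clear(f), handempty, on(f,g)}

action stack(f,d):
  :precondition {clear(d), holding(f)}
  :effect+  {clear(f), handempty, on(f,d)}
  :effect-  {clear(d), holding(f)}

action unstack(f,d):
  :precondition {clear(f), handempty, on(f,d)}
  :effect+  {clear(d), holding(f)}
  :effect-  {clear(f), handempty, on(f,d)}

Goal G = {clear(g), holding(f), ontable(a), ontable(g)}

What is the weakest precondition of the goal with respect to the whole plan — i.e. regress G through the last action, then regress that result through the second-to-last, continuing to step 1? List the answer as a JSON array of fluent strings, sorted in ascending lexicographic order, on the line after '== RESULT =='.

Work backward from the goal:
  through step 4 (unstack(f,d)): drop {holding(f)}, keep {clear(g), ontable(a), ontable(g)}, require {clear(f), handempty, on(f,d)}
    → {clear(f), clear(g), handempty, on(f,d), ontable(a), ontable(g)}
  through step 3 (stack(f,d)): drop {clear(f), handempty, on(f,d)}, keep {clear(g), ontable(a), ontable(g)}, require {clear(d), holding(f)}
    → {clear(d), clear(g), holding(f), ontable(a), ontable(g)}
  through step 2 (unstack(f,g)): drop {clear(g), holding(f)}, keep {clear(d), ontable(a), ontable(g)}, require {clear(f), handempty, on(f,g)}
    → {clear(d), clear(f), handempty, on(f,g), ontable(a), ontable(g)}
  through step 1 (putdown(a)): drop {handempty, ontable(a)}, keep {clear(d), clear(f), on(f,g), ontable(g)}, require {holding(a)}
    → {clear(d), clear(f), holding(a), on(f,g), ontable(g)}

== RESULT ==
["clear(d)", "clear(f)", "holding(a)", "on(f,g)", "ontable(g)"]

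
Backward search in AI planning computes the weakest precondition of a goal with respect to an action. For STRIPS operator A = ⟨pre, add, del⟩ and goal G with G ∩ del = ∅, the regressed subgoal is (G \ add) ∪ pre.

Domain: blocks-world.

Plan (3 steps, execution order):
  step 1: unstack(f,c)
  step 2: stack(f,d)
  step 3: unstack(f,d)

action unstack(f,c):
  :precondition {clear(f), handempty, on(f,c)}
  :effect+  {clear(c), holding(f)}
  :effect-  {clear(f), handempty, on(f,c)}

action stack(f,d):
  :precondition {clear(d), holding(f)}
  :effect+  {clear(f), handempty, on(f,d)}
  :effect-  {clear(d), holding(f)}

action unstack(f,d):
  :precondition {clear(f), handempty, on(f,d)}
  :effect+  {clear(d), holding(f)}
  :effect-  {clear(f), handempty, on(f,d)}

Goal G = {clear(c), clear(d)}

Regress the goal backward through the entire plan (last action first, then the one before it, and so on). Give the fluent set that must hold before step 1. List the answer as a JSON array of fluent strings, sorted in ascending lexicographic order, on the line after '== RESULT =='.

Work backward from the goal:
  through step 3 (unstack(f,d)): drop {clear(d)}, keep {clear(c)}, require {clear(f), handempty, on(f,d)}
    → {clear(c), clear(f), handempty, on(f,d)}
  through step 2 (stack(f,d)): drop {clear(f), handempty, on(f,d)}, keep {clear(c)}, require {clear(d), holding(f)}
    → {clear(c), clear(d), holding(f)}
  through step 1 (unstack(f,c)): drop {clear(c), holding(f)}, keep {clear(d)}, require {clear(f), handempty, on(f,c)}
    → {clear(d), clear(f), handempty, on(f,c)}

== RESULT ==
["clear(d)", "clear(f)", "handempty", "on(f,c)"]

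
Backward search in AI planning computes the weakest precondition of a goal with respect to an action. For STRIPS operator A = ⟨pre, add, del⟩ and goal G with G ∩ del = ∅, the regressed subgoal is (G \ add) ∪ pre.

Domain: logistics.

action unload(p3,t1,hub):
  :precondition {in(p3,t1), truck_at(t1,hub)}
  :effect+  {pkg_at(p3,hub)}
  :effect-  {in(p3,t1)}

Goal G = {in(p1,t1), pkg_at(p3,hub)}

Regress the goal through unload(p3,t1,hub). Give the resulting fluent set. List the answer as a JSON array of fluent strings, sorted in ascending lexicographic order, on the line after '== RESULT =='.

Regress:
  G ∩ del = {}  (empty — regression defined)
  G \ add = {in(p1,t1), pkg_at(p3,hub)} \ {pkg_at(p3,hub)} = {in(p1,t1)}
  ∪ pre   = {in(p1,t1)} ∪ {in(p3,t1), truck_at(t1,hub)}
          = {in(p1,t1), in(p3,t1), truck_at(t1,hub)}

== RESULT ==
["in(p1,t1)", "in(p3,t1)", "truck_at(t1,hub)"]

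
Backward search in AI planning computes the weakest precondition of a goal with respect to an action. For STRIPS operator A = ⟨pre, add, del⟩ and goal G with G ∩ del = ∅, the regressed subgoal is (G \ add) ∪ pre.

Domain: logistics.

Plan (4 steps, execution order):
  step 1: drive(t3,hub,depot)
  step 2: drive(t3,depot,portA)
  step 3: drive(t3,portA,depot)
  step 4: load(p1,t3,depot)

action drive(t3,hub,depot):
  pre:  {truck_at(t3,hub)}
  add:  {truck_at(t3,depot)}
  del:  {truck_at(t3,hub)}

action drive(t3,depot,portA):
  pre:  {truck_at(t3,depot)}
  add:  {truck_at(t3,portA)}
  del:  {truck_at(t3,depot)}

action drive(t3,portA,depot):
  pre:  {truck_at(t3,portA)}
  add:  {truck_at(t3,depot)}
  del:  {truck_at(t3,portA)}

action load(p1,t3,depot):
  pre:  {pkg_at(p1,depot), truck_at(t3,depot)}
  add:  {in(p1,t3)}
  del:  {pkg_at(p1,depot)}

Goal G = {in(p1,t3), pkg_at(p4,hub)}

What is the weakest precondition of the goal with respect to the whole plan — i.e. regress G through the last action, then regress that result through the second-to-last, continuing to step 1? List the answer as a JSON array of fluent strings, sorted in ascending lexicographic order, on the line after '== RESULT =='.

Regress step by step:
  through step 4 (load(p1,t3,depot)): drop {in(p1,t3)}, keep {pkg_at(p4,hub)}, require {pkg_at(p1,depot), truck_at(t3,depot)}
    → {pkg_at(p1,depot), pkg_at(p4,hub), truck_at(t3,depot)}
  through step 3 (drive(t3,portA,depot)): drop {truck_at(t3,depot)}, keep {pkg_at(p1,depot), pkg_at(p4,hub)}, require {truck_at(t3,portA)}
    → {pkg_at(p1,depot), pkg_at(p4,hub), truck_at(t3,portA)}
  through step 2 (drive(t3,depot,portA)): drop {truck_at(t3,portA)}, keep {pkg_at(p1,depot), pkg_at(p4,hub)}, require {truck_at(t3,depot)}
    → {pkg_at(p1,depot), pkg_at(p4,hub), truck_at(t3,depot)}
  through step 1 (drive(t3,hub,depot)): drop {truck_at(t3,depot)}, keep {pkg_at(p1,depot), pkg_at(p4,hub)}, require {truck_at(t3,hub)}
    → {pkg_at(p1,depot), pkg_at(p4,hub), truck_at(t3,hub)}

== RESULT ==
["pkg_at(p1,depot)", "pkg_at(p4,hub)", "truck_at(t3,hub)"]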